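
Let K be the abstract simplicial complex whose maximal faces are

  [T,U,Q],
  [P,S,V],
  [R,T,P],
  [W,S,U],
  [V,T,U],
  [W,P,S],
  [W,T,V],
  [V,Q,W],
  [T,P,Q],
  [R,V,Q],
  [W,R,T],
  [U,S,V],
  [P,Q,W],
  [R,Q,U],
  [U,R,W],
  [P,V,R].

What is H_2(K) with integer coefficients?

H_2 ≅ Z.

Take the total order P < Q < R < S < T < U < V < W on the vertex set. Then K (dimension 2) consists of the simplices:

  0-simplices (8): P, Q, R, S, T, U, V, W
  1-simplices (24): PQ, PR, PS, PT, PV, PW, QR, QT, QU, QV, QW, RT, RU, RV, RW, SU, SV, SW, TU, TV, TW, UV, UW, VW
  2-simplices (16): PQT, PQW, PRT, PRV, PSV, PSW, QRU, QRV, QTU, QVW, RTW, RUW, SUV, SUW, TUV, TVW

so the chain groups are C_0 ≅ Z^8, C_1 ≅ Z^24, C_2 ≅ Z^16.

The boundary map ∂_1: C_1 → C_0 sends each edge [p,q] (with p < q) to q − p. For instance
  ∂QV = V − Q.
As a 8×24 matrix over Z this has rank 7, with invariant factors (1,1,1,1,1,1,1).

∂_2: C_2 → C_1 acts by ∂[p,q,r] = [q,r] − [p,r] + [p,q]. For instance
  ∂PRV = RV − PV + PR,
  ∂RTW = TW − RW + RT.
The 24×16 boundary matrix has rank 15 and Smith normal form diag(1,1,1,1,1,1,1,1,1,1,1,1,1,1,1).

Reading off H_k = ker ∂_k / im ∂_{k+1}:

  H_2: rank ker ∂_2 − rank ∂_3 = (16 − 15) − 0 = 1, and there is no ∂_3, so H_2 = Z.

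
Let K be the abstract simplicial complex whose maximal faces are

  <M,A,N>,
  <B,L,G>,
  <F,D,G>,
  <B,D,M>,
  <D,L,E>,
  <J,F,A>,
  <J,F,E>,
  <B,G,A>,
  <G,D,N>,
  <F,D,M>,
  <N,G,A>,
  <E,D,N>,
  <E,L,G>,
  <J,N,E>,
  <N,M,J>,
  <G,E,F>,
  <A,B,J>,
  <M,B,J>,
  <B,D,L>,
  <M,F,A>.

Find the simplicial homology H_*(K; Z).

Take the total order A < B < D < E < F < G < J < L < M < N on the vertex set. Then K (dimension 2) consists of the simplices:

  0-simplices (10): A, B, D, E, F, G, J, L, M, N
  1-simplices (30): AB, AF, AG, AJ, AM, AN, BD, BG, BJ, BL, BM, DE, DF, DG, DL, DM, DN, EF, EG, EJ, EL, EN, FG, FJ, FM, GL, GN, JM, JN, MN
  2-simplices (20): ABG, ABJ, AFJ, AFM, AGN, AMN, BDL, BDM, BGL, BJM, DEL, DEN, DFG, DFM, DGN, EFG, EFJ, EGL, EJN, JMN

so the chain groups are C_0 ≅ Z^10, C_1 ≅ Z^30, C_2 ≅ Z^20.

The boundary map ∂_1: C_1 → C_0 is given by ∂[p,q] = [q] − [p].
This gives a 10×30 integer matrix of rank 9; reducing to Smith normal form yields diagonal entries (1,1,1,1,1,1,1,1,1).

The boundary map ∂_2: C_2 → C_1 sends each 2-simplex [p,q,r] to [q,r] − [p,r] + [p,q]. For instance
  ∂ABG = BG − AG + AB,
  ∂EFJ = FJ − EJ + EF.
The 30×20 boundary matrix has rank 20 and Smith normal form diag(1,1,1,1,1,1,1,1,1,1,1,1,1,1,1,1,1,1,1,2).

Now H_k = ker ∂_k / im ∂_{k+1}, so:

  H_0: rank C_0 − rank ∂_1 = 10 − 9 = 1, and the invariant factors of ∂_1 are all 1, so H_0 = Z.
  H_1: rank ker ∂_1 − rank ∂_2 = (30 − 9) − 20 = 1, and ∂_2 has invariant factor 2 > 1, so H_1 = Z × Z/2.
  H_2: rank ker ∂_2 − rank ∂_3 = (20 − 20) − 0 = 0, and there is no ∂_3, so H_2 = 0.

As a check, the Euler characteristic is 10 − 30 + 20 = 0, which agrees with 1 − 1 + 0 = 0.
(K is a triangulation of the Klein bottle.)

H_0 = Z,  H_1 = Z × Z/2,  H_2 = 0.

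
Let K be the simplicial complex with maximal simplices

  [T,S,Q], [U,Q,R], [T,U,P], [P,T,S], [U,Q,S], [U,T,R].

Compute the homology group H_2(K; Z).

H_2 ≅ 0.

K has 6 vertices, 12 edges, 6 triangles.
rank ∂_2 = 6, rank ∂_3 = 0 ⇒ b_2 = 6 − 6 − 0 = 0. So H_2 = 0.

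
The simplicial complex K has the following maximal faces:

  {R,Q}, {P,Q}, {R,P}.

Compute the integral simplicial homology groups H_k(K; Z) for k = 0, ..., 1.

Fix the vertex order P < Q < R and write every simplex with vertices in increasing order. Then dim K = 1 and the simplices of K are:

  0-simplices (3): P, Q, R
  1-simplices (3): PQ, PR, QR

Hence C_0 ≅ Z^3, C_1 ≅ Z^3.

∂_1: C_1 → C_0 maps an edge to its endpoints' difference, ∂[p,q] = q − p. For instance
  ∂PR = R − P.
The resulting 3×3 matrix has rank 2, and its Smith normal form has invariant factors (1,1).

Now H_k = ker ∂_k / im ∂_{k+1}, so:

  H_0: rank C_0 − rank ∂_1 = 3 − 2 = 1, and the invariant factors of ∂_1 are all 1, so H_0 = Z.
  H_1: rank ker ∂_1 − rank ∂_2 = (3 − 2) − 0 = 1, and there is no ∂_2, so H_1 = Z.

H_0 ≅ Z,  H_1 ≅ Z.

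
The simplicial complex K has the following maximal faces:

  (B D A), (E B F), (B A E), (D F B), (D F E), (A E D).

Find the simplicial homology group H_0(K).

Take the total order A < B < D < E < F on the vertex set. Then K (dimension 2) consists of the simplices:

  0-simplices (5): A, B, D, E, F
  1-simplices (9): AB, AD, AE, BD, BE, BF, DE, DF, EF
  2-simplices (6): ABD, ABE, ADE, BDF, BEF, DEF

so the chain groups are C_0 ≅ Z^5, C_1 ≅ Z^9, C_2 ≅ Z^6.

Boundary ∂_1: C_1 → C_0 is given by ∂[p,q] = [q] − [p].
This gives a 5×9 integer matrix of rank 4; reducing to Smith normal form yields diagonal entries (1,1,1,1).

The boundary map ∂_2: C_2 → C_1 maps a triangle to the signed sum of its edges. For instance
  ∂ABD = BD − AD + AB,
  ∂DEF = EF − DF + DE.
As a 9×6 matrix over Z this has rank 5, with invariant factors (1,1,1,1,1).

From H_k ≅ ker(∂_k) / im(∂_{k+1}) we obtain:

  H_0: rank C_0 − rank ∂_1 = 5 − 4 = 1, and the invariant factors of ∂_1 are all 1, so H_0 ≅ Z.

H_0 ≅ Z.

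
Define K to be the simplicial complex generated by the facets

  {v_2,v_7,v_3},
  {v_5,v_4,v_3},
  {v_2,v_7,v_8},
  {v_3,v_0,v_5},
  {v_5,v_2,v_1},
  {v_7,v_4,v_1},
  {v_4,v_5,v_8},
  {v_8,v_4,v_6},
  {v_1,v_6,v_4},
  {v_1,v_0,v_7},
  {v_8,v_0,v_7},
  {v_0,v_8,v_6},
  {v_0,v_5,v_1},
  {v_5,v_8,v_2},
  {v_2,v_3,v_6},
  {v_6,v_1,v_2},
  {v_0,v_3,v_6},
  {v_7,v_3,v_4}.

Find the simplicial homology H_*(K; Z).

Fix the vertex order v_0 < v_1 < v_2 < v_3 < v_4 < v_5 < v_6 < v_7 < v_8 and write every simplex with vertices in increasing order. Then dim K = 2 and the simplices of K are:

  0-simplices (9): [v_0], [v_1], [v_2], [v_3], [v_4], [v_5], [v_6], [v_7], [v_8]
  1-simplices (27): (27 of them)
  2-simplices (18): (18 of them)

so the chain groups are C_0 ≅ Z^9, C_1 ≅ Z^27, C_2 ≅ Z^18.

The boundary map ∂_1: C_1 → C_0 maps an edge to its endpoints' difference, ∂[p,q] = q − p. For instance
  ∂[v_4,v_6] = [v_6] − [v_4].
This gives a 9×27 integer matrix of rank 8; reducing to Smith normal form yields diagonal entries (1,1,1,1,1,1,1,1).

Boundary ∂_2: C_2 → C_1 maps a triangle to the signed sum of its edges. For instance
  ∂[v_2,v_3,v_6] = [v_3,v_6] − [v_2,v_6] + [v_2,v_3],
  ∂[v_1,v_2,v_5] = [v_2,v_5] − [v_1,v_5] + [v_1,v_2].
As a 27×18 matrix over Z this has rank 17, with invariant factors (1,1,1,1,1,1,1,1,1,1,1,1,1,1,1,1,1).

Computing H_k = (kernel of ∂_k) / (image of ∂_{k+1}):

  H_0: rank C_0 − rank ∂_1 = 9 − 8 = 1, and the invariant factors of ∂_1 are all 1, so H_0 ≅ Z.
  H_1: rank ker ∂_1 − rank ∂_2 = (27 − 8) − 17 = 2, and the invariant factors of ∂_2 are all 1, so H_1 ≅ Z^2.
  H_2: rank ker ∂_2 − rank ∂_3 = (18 − 17) − 0 = 1, and there is no ∂_3, so H_2 ≅ Z.

As a check, the Euler characteristic is 9 − 27 + 18 = 0, which agrees with 1 − 2 + 1 = 0.
(K is a triangulation of the torus T^2.)

H_0 ≅ Z,  H_1 ≅ Z^2,  H_2 ≅ Z.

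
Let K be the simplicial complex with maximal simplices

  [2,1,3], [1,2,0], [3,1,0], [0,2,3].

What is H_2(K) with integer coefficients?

K has 4 vertices, 6 edges, 4 triangles.
rank ∂_2 = 3, rank ∂_3 = 0 ⇒ b_2 = 4 − 3 − 0 = 1. So H_2 = Z.

H_2 ≅ Z.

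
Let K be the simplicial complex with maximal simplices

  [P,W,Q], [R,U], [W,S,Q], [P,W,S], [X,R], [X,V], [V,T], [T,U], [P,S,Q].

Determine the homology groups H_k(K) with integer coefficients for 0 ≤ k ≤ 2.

Take the total order P < Q < R < S < T < U < V < W < X on the vertex set. Then K (dimension 2) consists of the simplices:

  0-simplices (9): P, Q, R, S, T, U, V, W, X
  1-simplices (11): PQ, PS, PW, QS, QW, RU, RX, SW, TU, TV, VX
  2-simplices (4): PQS, PQW, PSW, QSW

Hence C_0 ≅ Z^9, C_1 ≅ Z^11, C_2 ≅ Z^4.

The boundary map ∂_1: C_1 → C_0 is given by ∂[p,q] = [q] − [p]. For instance
  ∂VX = X − V.
This gives a 9×11 integer matrix of rank 7; reducing to Smith normal form yields diagonal entries (1,1,1,1,1,1,1).

Boundary ∂_2: C_2 → C_1 maps a triangle to the signed sum of its edges. For instance
  ∂QSW = SW − QW + QS,
  ∂PQS = QS − PS + PQ.
This gives a 11×4 integer matrix of rank 3; reducing to Smith normal form yields diagonal entries (1,1,1).

Now H_k = ker ∂_k / im ∂_{k+1}, so:

  H_0: rank C_0 − rank ∂_1 = 9 − 7 = 2, and the invariant factors of ∂_1 are all 1, so H_0 = Z^2.
  H_1: rank ker ∂_1 − rank ∂_2 = (11 − 7) − 3 = 1, and the invariant factors of ∂_2 are all 1, so H_1 = Z.
  H_2: rank ker ∂_2 − rank ∂_3 = (4 − 3) − 0 = 1, and there is no ∂_3, so H_2 = Z.

H_0 = Z^2,  H_1 = Z,  H_2 = Z.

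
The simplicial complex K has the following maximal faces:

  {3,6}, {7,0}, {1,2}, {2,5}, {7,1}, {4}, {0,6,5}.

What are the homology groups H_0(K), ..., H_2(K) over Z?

We work with the vertex ordering 0 < 1 < 2 < 3 < 4 < 5 < 6 < 7. The simplices of K, each written with vertices in increasing order, are:

  0-simplices (8): [0], [1], [2], [3], [4], [5], [6], [7]
  1-simplices (8): [0,5], [0,6], [0,7], [1,2], [1,7], [2,5], [3,6], [5,6]
  2-simplices (1): [0,5,6]

Hence C_0 ≅ Z^8, C_1 ≅ Z^8, C_2 ≅ Z^1.

The boundary map ∂_1: C_1 → C_0 sends each edge [p,q] (with p < q) to q − p.
This gives a 8×8 integer matrix of rank 6; reducing to Smith normal form yields diagonal entries (1,1,1,1,1,1).

∂_2: C_2 → C_1 sends each 2-simplex [p,q,r] to [q,r] − [p,r] + [p,q]. For instance
  ∂[0,5,6] = [5,6] − [0,6] + [0,5].
This gives a 8×1 integer matrix of rank 1; reducing to Smith normal form yields diagonal entries (1).

From H_k ≅ ker(∂_k) / im(∂_{k+1}) we obtain:

  H_0: rank C_0 − rank ∂_1 = 8 − 6 = 2, and the invariant factors of ∂_1 are all 1, so H_0 ≅ Z^2.
  H_1: rank ker ∂_1 − rank ∂_2 = (8 − 6) − 1 = 1, and the invariant factors of ∂_2 are all 1, so H_1 ≅ Z.
  H_2: rank ker ∂_2 − rank ∂_3 = (1 − 1) − 0 = 0, and there is no ∂_3, so H_2 ≅ 0.

As a check, the Euler characteristic is 8 − 8 + 1 = 1, which agrees with 2 − 1 + 0 = 1.

H_0 = Z^2,  H_1 = Z,  H_2 = 0.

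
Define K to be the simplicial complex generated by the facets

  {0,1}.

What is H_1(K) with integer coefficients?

H_1 = 0.

Order the vertices as 0 < 1. Listing each simplex with vertices in this order, K has dimension 1 with simplices:

  0-simplices (2): [0], [1]
  1-simplices (1): [0,1]

so the chain groups are C_0 ≅ Z^2, C_1 ≅ Z^1.

The boundary map ∂_1: C_1 → C_0 maps an edge to its endpoints' difference, ∂[p,q] = q − p.
The resulting 2×1 matrix has rank 1, and its Smith normal form has invariant factors (1).

Now H_k = ker ∂_k / im ∂_{k+1}, so:

  H_1: rank ker ∂_1 − rank ∂_2 = (1 − 1) − 0 = 0, and there is no ∂_2, so H_1 ≅ 0.

(K is a triangulation of the 1-simplex.)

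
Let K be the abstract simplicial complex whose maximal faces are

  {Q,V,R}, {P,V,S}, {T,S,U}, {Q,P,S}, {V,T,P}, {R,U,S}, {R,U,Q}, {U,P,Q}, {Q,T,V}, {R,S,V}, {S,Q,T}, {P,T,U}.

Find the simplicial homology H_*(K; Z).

K has 7 vertices, 18 edges, 12 triangles.
rank ∂_0 = 0, rank ∂_1 = 6 ⇒ b_0 = 7 − 0 − 6 = 1; all invariant factors of ∂_1 are 1 so no torsion. So H_0 ≅ Z.
rank ∂_1 = 6, rank ∂_2 = 12 ⇒ b_1 = 18 − 6 − 12 = 0; ∂_2 has invariant factor(s) [2] giving torsion. So H_1 ≅ Z/2.
rank ∂_2 = 12, rank ∂_3 = 0 ⇒ b_2 = 12 − 12 − 0 = 0. So H_2 ≅ 0.

H_0 = Z,  H_1 = Z/2,  H_2 = 0.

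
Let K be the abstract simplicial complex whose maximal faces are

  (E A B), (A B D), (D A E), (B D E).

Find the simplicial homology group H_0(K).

H_0 ≅ Z.

Take the total order A < B < D < E on the vertex set. Then K (dimension 2) consists of the simplices:

  0-simplices (4): A, B, D, E
  1-simplices (6): AB, AD, AE, BD, BE, DE
  2-simplices (4): ABD, ABE, ADE, BDE

giving chain groups C_0 ≅ Z^4, C_1 ≅ Z^6, C_2 ≅ Z^4.

The boundary map ∂_1: C_1 → C_0 sends each edge [p,q] (with p < q) to q − p. For instance
  ∂AE = E − A.
As a 4×6 matrix over Z this has rank 3, with invariant factors (1,1,1).

Boundary ∂_2: C_2 → C_1 maps a triangle to the signed sum of its edges. For instance
  ∂ABD = BD − AD + AB,
  ∂ABE = BE − AE + AB.
This gives a 6×4 integer matrix of rank 3; reducing to Smith normal form yields diagonal entries (1,1,1).

Computing H_k = (kernel of ∂_k) / (image of ∂_{k+1}):

  H_0: rank C_0 − rank ∂_1 = 4 − 3 = 1, and the invariant factors of ∂_1 are all 1, so H_0 ≅ Z.

(K is a triangulation of the 2-sphere S^2.)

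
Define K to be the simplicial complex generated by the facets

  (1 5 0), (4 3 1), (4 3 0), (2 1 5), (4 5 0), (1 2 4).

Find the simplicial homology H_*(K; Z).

Fix the vertex order 0 < 1 < 2 < 3 < 4 < 5 and write every simplex with vertices in increasing order. Then dim K = 2 and the simplices of K are:

  0-simplices (6): [0], [1], [2], [3], [4], [5]
  1-simplices (12): [0,1], [0,3], [0,4], [0,5], [1,2], [1,3], [1,4], [1,5], [2,4], [2,5], [3,4], [4,5]
  2-simplices (6): [0,1,5], [0,3,4], [0,4,5], [1,2,4], [1,2,5], [1,3,4]

so the chain groups are C_0 ≅ Z^6, C_1 ≅ Z^12, C_2 ≅ Z^6.

The boundary map ∂_1: C_1 → C_0 is given by ∂[p,q] = [q] − [p].
As a 6×12 matrix over Z this has rank 5, with invariant factors (1,1,1,1,1).

Boundary ∂_2: C_2 → C_1 maps a triangle to the signed sum of its edges. For instance
  ∂[0,4,5] = [4,5] − [0,5] + [0,4],
  ∂[1,3,4] = [3,4] − [1,4] + [1,3].
This gives a 12×6 integer matrix of rank 6; reducing to Smith normal form yields diagonal entries (1,1,1,1,1,1).

From H_k ≅ ker(∂_k) / im(∂_{k+1}) we obtain:

  H_0: rank C_0 − rank ∂_1 = 6 − 5 = 1, and the invariant factors of ∂_1 are all 1, so H_0 = Z.
  H_1: rank ker ∂_1 − rank ∂_2 = (12 − 5) − 6 = 1, and the invariant factors of ∂_2 are all 1, so H_1 = Z.
  H_2: rank ker ∂_2 − rank ∂_3 = (6 − 6) − 0 = 0, and there is no ∂_3, so H_2 = 0.

H_0 ≅ Z,  H_1 ≅ Z,  H_2 = 0.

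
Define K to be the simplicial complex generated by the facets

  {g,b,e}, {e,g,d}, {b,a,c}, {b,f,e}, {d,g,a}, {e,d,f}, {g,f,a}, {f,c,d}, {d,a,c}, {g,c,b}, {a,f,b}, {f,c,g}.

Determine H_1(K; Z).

Order the vertices as a < b < c < d < e < f < g. Listing each simplex with vertices in this order, K has dimension 2 with simplices:

  0-simplices (7): a, b, c, d, e, f, g
  1-simplices (18): ab, ac, ad, af, ag, bc, be, bf, bg, cd, cf, cg, de, df, dg, ef, eg, fg
  2-simplices (12): abc, abf, acd, adg, afg, bcg, bef, beg, cdf, cfg, def, deg

giving chain groups C_0 ≅ Z^7, C_1 ≅ Z^18, C_2 ≅ Z^12.

Boundary ∂_1: C_1 → C_0 is given by ∂[p,q] = [q] − [p]. For instance
  ∂df = f − d.
As a 7×18 matrix over Z this has rank 6, with invariant factors (1,1,1,1,1,1).

The boundary map ∂_2: C_2 → C_1 sends each 2-simplex [p,q,r] to [q,r] − [p,r] + [p,q]. For instance
  ∂cfg = fg − cg + cf,
  ∂beg = eg − bg + be.
This gives a 18×12 integer matrix of rank 12; reducing to Smith normal form yields diagonal entries (1,1,1,1,1,1,1,1,1,1,1,2).

Now H_k = ker ∂_k / im ∂_{k+1}, so:

  H_1: rank ker ∂_1 − rank ∂_2 = (18 − 6) − 12 = 0, and ∂_2 has invariant factor 2 > 1, so H_1 = Z/2.

H_1 ≅ Z/2.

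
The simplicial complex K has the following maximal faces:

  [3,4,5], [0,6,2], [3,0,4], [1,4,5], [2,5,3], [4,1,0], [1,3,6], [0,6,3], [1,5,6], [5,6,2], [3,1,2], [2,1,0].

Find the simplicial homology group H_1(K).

Order the vertices as 0 < 1 < 2 < 3 < 4 < 5 < 6. Listing each simplex with vertices in this order, K has dimension 2 with simplices:

  0-simplices (7): [0], [1], [2], [3], [4], [5], [6]
  1-simplices (18): [0,1], [0,2], [0,3], [0,4], [0,6], [1,2], [1,3], [1,4], [1,5], [1,6], [2,3], [2,5], [2,6], [3,4], [3,5], [3,6], [4,5], [5,6]
  2-simplices (12): [0,1,2], [0,1,4], [0,2,6], [0,3,4], [0,3,6], [1,2,3], [1,3,6], [1,4,5], [1,5,6], [2,3,5], [2,5,6], [3,4,5]

so the chain groups are C_0 ≅ Z^7, C_1 ≅ Z^18, C_2 ≅ Z^12.

The boundary map ∂_1: C_1 → C_0 sends each edge [p,q] (with p < q) to q − p. For instance
  ∂[1,4] = [4] − [1].
As a 7×18 matrix over Z this has rank 6, with invariant factors (1,1,1,1,1,1).

Boundary ∂_2: C_2 → C_1 sends each 2-simplex [p,q,r] to [q,r] − [p,r] + [p,q]. For instance
  ∂[2,3,5] = [3,5] − [2,5] + [2,3],
  ∂[1,3,6] = [3,6] − [1,6] + [1,3].
The resulting 18×12 matrix has rank 12, and its Smith normal form has invariant factors (1,1,1,1,1,1,1,1,1,1,1,2).

From H_k ≅ ker(∂_k) / im(∂_{k+1}) we obtain:

  H_1: rank ker ∂_1 − rank ∂_2 = (18 − 6) − 12 = 0, and ∂_2 has invariant factor 2 > 1, so H_1 = Z_2.

H_1 ≅ Z_2.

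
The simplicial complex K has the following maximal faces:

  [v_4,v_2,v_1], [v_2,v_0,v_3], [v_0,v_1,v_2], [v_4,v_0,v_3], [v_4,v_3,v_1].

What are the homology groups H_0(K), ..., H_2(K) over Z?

H_0 ≅ Z,  H_1 ≅ Z,  H_2 = 0.

Order the vertices as v_0 < v_1 < v_2 < v_3 < v_4. Listing each simplex with vertices in this order, K has dimension 2 with simplices:

  0-simplices (5): [v_0], [v_1], [v_2], [v_3], [v_4]
  1-simplices (10): [v_0,v_1], [v_0,v_2], [v_0,v_3], [v_0,v_4], [v_1,v_2], [v_1,v_3], [v_1,v_4], [v_2,v_3], [v_2,v_4], [v_3,v_4]
  2-simplices (5): [v_0,v_1,v_2], [v_0,v_2,v_3], [v_0,v_3,v_4], [v_1,v_2,v_4], [v_1,v_3,v_4]

so the chain groups are C_0 ≅ Z^5, C_1 ≅ Z^10, C_2 ≅ Z^5.

The boundary map ∂_1: C_1 → C_0 maps an edge to its endpoints' difference, ∂[p,q] = q − p. For instance
  ∂[v_0,v_4] = [v_4] − [v_0].
The resulting 5×10 matrix has rank 4, and its Smith normal form has invariant factors (1,1,1,1).

∂_2: C_2 → C_1 acts by ∂[p,q,r] = [q,r] − [p,r] + [p,q]. For instance
  ∂[v_0,v_2,v_3] = [v_2,v_3] − [v_0,v_3] + [v_0,v_2],
  ∂[v_1,v_3,v_4] = [v_3,v_4] − [v_1,v_4] + [v_1,v_3].
The resulting 10×5 matrix has rank 5, and its Smith normal form has invariant factors (1,1,1,1,1).

Reading off H_k = ker ∂_k / im ∂_{k+1}:

  H_0: rank C_0 − rank ∂_1 = 5 − 4 = 1, and the invariant factors of ∂_1 are all 1, so H_0 ≅ Z.
  H_1: rank ker ∂_1 − rank ∂_2 = (10 − 4) − 5 = 1, and the invariant factors of ∂_2 are all 1, so H_1 ≅ Z.
  H_2: rank ker ∂_2 − rank ∂_3 = (5 − 5) − 0 = 0, and there is no ∂_3, so H_2 ≅ 0.

(K is a triangulation of the Möbius band.)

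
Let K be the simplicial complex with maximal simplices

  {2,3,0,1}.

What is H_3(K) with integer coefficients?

K has 4 vertices, 6 edges, 4 triangles, 1 3-simplex.
rank ∂_3 = 1, rank ∂_4 = 0 ⇒ b_3 = 1 − 1 − 0 = 0. So H_3 = 0.

H_3 = 0.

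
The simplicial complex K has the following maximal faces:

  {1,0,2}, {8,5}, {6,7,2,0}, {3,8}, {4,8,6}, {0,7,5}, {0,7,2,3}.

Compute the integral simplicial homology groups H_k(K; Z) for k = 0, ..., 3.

H_0 = Z,  H_1 = Z^2,  H_2 = 0,  H_3 = 0.

We work with the vertex ordering 0 < 1 < 2 < 3 < 4 < 5 < 6 < 7 < 8. The simplices of K, each written with vertices in increasing order, are:

  0-simplices (9): [0], [1], [2], [3], [4], [5], [6], [7], [8]
  1-simplices (18): [0,1], [0,2], [0,3], [0,5], [0,6], [0,7], [1,2], [2,3], [2,6], [2,7], [3,7], [3,8], [4,6], [4,8], [5,7], [5,8], [6,7], [6,8]
  2-simplices (10): [0,1,2], [0,2,3], [0,2,6], [0,2,7], [0,3,7], [0,5,7], [0,6,7], [2,3,7], [2,6,7], [4,6,8]
  3-simplices (2): [0,2,3,7], [0,2,6,7]

so the chain groups are C_0 ≅ Z^9, C_1 ≅ Z^18, C_2 ≅ Z^10, C_3 ≅ Z^2.

Boundary ∂_1: C_1 → C_0 is given by ∂[p,q] = [q] − [p].
As a 9×18 matrix over Z this has rank 8, with invariant factors (1,1,1,1,1,1,1,1).

Boundary ∂_2: C_2 → C_1 maps a triangle to the signed sum of its edges. For instance
  ∂[0,5,7] = [5,7] − [0,7] + [0,5],
  ∂[0,3,7] = [3,7] − [0,7] + [0,3].
The 18×10 boundary matrix has rank 8 and Smith normal form diag(1,1,1,1,1,1,1,1).

∂_3: C_3 → C_2 sends each 3-simplex σ to the alternating sum Σ_i (−1)^i (σ with its i-th vertex removed). For instance
  ∂[0,2,6,7] = [2,6,7] − [0,6,7] + [0,2,7] − [0,2,6],
  ∂[0,2,3,7] = [2,3,7] − [0,3,7] + [0,2,7] − [0,2,3].
As a 10×2 matrix over Z this has rank 2, with invariant factors (1,1).

From H_k ≅ ker(∂_k) / im(∂_{k+1}) we obtain:

  H_0: rank C_0 − rank ∂_1 = 9 − 8 = 1, and the invariant factors of ∂_1 are all 1, so H_0 = Z.
  H_1: rank ker ∂_1 − rank ∂_2 = (18 − 8) − 8 = 2, and the invariant factors of ∂_2 are all 1, so H_1 = Z^2.
  H_2: rank ker ∂_2 − rank ∂_3 = (10 − 8) − 2 = 0, and the invariant factors of ∂_3 are all 1, so H_2 = 0.
  H_3: rank ker ∂_3 − rank ∂_4 = (2 − 2) − 0 = 0, and there is no ∂_4, so H_3 = 0.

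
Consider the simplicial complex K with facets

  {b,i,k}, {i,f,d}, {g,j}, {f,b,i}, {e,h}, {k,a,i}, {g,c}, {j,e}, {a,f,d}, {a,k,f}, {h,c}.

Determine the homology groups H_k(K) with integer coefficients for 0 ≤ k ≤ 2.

Fix the vertex order a < b < c < d < e < f < g < h < i < j < k and write every simplex with vertices in increasing order. Then dim K = 2 and the simplices of K are:

  0-simplices (11): a, b, c, d, e, f, g, h, i, j, k
  1-simplices (17): ad, af, ai, ak, bf, bi, bk, cg, ch, df, di, eh, ej, fi, fk, gj, ik
  2-simplices (6): adf, afk, aik, bfi, bik, dfi

giving chain groups C_0 ≅ Z^11, C_1 ≅ Z^17, C_2 ≅ Z^6.

∂_1: C_1 → C_0 sends each edge [p,q] (with p < q) to q − p. For instance
  ∂bi = i − b.
The resulting 11×17 matrix has rank 9, and its Smith normal form has invariant factors (1,1,1,1,1,1,1,1,1).

The boundary map ∂_2: C_2 → C_1 acts by ∂[p,q,r] = [q,r] − [p,r] + [p,q]. For instance
  ∂bik = ik − bk + bi,
  ∂aik = ik − ak + ai.
The resulting 17×6 matrix has rank 6, and its Smith normal form has invariant factors (1,1,1,1,1,1).

Now H_k = ker ∂_k / im ∂_{k+1}, so:

  H_0: rank C_0 − rank ∂_1 = 11 − 9 = 2, and the invariant factors of ∂_1 are all 1, so H_0 ≅ Z^2.
  H_1: rank ker ∂_1 − rank ∂_2 = (17 − 9) − 6 = 2, and the invariant factors of ∂_2 are all 1, so H_1 ≅ Z^2.
  H_2: rank ker ∂_2 − rank ∂_3 = (6 − 6) − 0 = 0, and there is no ∂_3, so H_2 ≅ 0.

H_0 = Z^2,  H_1 = Z^2,  H_2 = 0.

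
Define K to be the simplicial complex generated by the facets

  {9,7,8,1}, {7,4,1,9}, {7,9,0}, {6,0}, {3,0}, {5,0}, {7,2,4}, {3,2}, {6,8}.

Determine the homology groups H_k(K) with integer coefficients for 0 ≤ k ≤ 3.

H_0 = Z,  H_1 = Z^2,  H_2 = 0,  H_3 = 0.

Fix the vertex order 0 < 1 < 2 < 3 < 4 < 5 < 6 < 7 < 8 < 9 and write every simplex with vertices in increasing order. Then dim K = 3 and the simplices of K are:

  0-simplices (10): [0], [1], [2], [3], [4], [5], [6], [7], [8], [9]
  1-simplices (18): [0,3], [0,5], [0,6], [0,7], [0,9], [1,4], [1,7], [1,8], [1,9], [2,3], [2,4], [2,7], [4,7], [4,9], [6,8], [7,8], [7,9], [8,9]
  2-simplices (9): [0,7,9], [1,4,7], [1,4,9], [1,7,8], [1,7,9], [1,8,9], [2,4,7], [4,7,9], [7,8,9]
  3-simplices (2): [1,4,7,9], [1,7,8,9]

so the chain groups are C_0 ≅ Z^10, C_1 ≅ Z^18, C_2 ≅ Z^9, C_3 ≅ Z^2.

∂_1: C_1 → C_0 sends each edge [p,q] (with p < q) to q − p. For instance
  ∂[1,4] = [4] − [1].
This gives a 10×18 integer matrix of rank 9; reducing to Smith normal form yields diagonal entries (1,1,1,1,1,1,1,1,1).

Boundary ∂_2: C_2 → C_1 maps a triangle to the signed sum of its edges. For instance
  ∂[2,4,7] = [4,7] − [2,7] + [2,4],
  ∂[4,7,9] = [7,9] − [4,9] + [4,7].
The resulting 18×9 matrix has rank 7, and its Smith normal form has invariant factors (1,1,1,1,1,1,1).

∂_3: C_3 → C_2 sends each 3-simplex σ to the alternating sum Σ_i (−1)^i (σ with its i-th vertex removed). For instance
  ∂[1,4,7,9] = [4,7,9] − [1,7,9] + [1,4,9] − [1,4,7],
  ∂[1,7,8,9] = [7,8,9] − [1,8,9] + [1,7,9] − [1,7,8].
The 9×2 boundary matrix has rank 2 and Smith normal form diag(1,1).

Now H_k = ker ∂_k / im ∂_{k+1}, so:

  H_0: rank C_0 − rank ∂_1 = 10 − 9 = 1, and the invariant factors of ∂_1 are all 1, so H_0 ≅ Z.
  H_1: rank ker ∂_1 − rank ∂_2 = (18 − 9) − 7 = 2, and the invariant factors of ∂_2 are all 1, so H_1 ≅ Z^2.
  H_2: rank ker ∂_2 − rank ∂_3 = (9 − 7) − 2 = 0, and the invariant factors of ∂_3 are all 1, so H_2 ≅ 0.
  H_3: rank ker ∂_3 − rank ∂_4 = (2 − 2) − 0 = 0, and there is no ∂_4, so H_3 ≅ 0.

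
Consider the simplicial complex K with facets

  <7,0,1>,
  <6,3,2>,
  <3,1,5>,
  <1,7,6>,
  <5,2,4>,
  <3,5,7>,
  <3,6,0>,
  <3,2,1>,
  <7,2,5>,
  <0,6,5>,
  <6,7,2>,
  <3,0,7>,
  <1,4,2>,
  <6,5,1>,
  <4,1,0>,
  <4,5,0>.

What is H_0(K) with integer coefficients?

Fix the vertex order 0 < 1 < 2 < 3 < 4 < 5 < 6 < 7 and write every simplex with vertices in increasing order. Then dim K = 2 and the simplices of K are:

  0-simplices (8): [0], [1], [2], [3], [4], [5], [6], [7]
  1-simplices (24): (24 of them)
  2-simplices (16): [0,1,4], [0,1,7], [0,3,6], [0,3,7], [0,4,5], [0,5,6], [1,2,3], [1,2,4], [1,3,5], [1,5,6], [1,6,7], [2,3,6], [2,4,5], [2,5,7], [2,6,7], [3,5,7]

Hence C_0 ≅ Z^8, C_1 ≅ Z^24, C_2 ≅ Z^16.

∂_1: C_1 → C_0 is given by ∂[p,q] = [q] − [p]. For instance
  ∂[1,2] = [2] − [1].
This gives a 8×24 integer matrix of rank 7; reducing to Smith normal form yields diagonal entries (1,1,1,1,1,1,1).

∂_2: C_2 → C_1 maps a triangle to the signed sum of its edges. For instance
  ∂[0,1,4] = [1,4] − [0,4] + [0,1],
  ∂[2,6,7] = [6,7] − [2,7] + [2,6].
The resulting 24×16 matrix has rank 15, and its Smith normal form has invariant factors (1,1,1,1,1,1,1,1,1,1,1,1,1,1,1).

From H_k ≅ ker(∂_k) / im(∂_{k+1}) we obtain:

  H_0: rank C_0 − rank ∂_1 = 8 − 7 = 1, and the invariant factors of ∂_1 are all 1, so H_0 = Z.

(K is a triangulation of the torus T^2.)

H_0 = Z.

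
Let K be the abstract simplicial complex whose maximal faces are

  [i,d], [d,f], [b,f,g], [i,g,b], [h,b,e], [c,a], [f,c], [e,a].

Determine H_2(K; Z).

H_2 = 0.

We work with the vertex ordering a < b < c < d < e < f < g < h < i. The simplices of K, each written with vertices in increasing order, are:

  0-simplices (9): a, b, c, d, e, f, g, h, i
  1-simplices (13): ac, ae, be, bf, bg, bh, bi, cf, df, di, eh, fg, gi
  2-simplices (3): beh, bfg, bgi

giving chain groups C_0 ≅ Z^9, C_1 ≅ Z^13, C_2 ≅ Z^3.

Boundary ∂_1: C_1 → C_0 is given by ∂[p,q] = [q] − [p]. For instance
  ∂df = f − d.
The 9×13 boundary matrix has rank 8 and Smith normal form diag(1,1,1,1,1,1,1,1).

∂_2: C_2 → C_1 maps a triangle to the signed sum of its edges. For instance
  ∂beh = eh − bh + be,
  ∂bgi = gi − bi + bg.
As a 13×3 matrix over Z this has rank 3, with invariant factors (1,1,1).

Reading off H_k = ker ∂_k / im ∂_{k+1}:

  H_2: rank ker ∂_2 − rank ∂_3 = (3 − 3) − 0 = 0, and there is no ∂_3, so H_2 ≅ 0.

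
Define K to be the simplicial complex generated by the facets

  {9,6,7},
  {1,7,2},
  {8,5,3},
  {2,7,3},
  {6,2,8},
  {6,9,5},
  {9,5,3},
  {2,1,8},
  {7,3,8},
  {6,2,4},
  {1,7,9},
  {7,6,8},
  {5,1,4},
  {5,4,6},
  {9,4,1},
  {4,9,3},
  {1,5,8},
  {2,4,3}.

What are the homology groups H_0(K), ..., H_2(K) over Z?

H_0 ≅ Z,  H_1 ≅ Z ⊕ Z/2,  H_2 = 0.

Take the total order 1 < 2 < 3 < 4 < 5 < 6 < 7 < 8 < 9 on the vertex set. Then K (dimension 2) consists of the simplices:

  0-simplices (9): [1], [2], [3], [4], [5], [6], [7], [8], [9]
  1-simplices (27): (27 of them)
  2-simplices (18): [1,2,7], [1,2,8], [1,4,5], [1,4,9], [1,5,8], [1,7,9], [2,3,4], [2,3,7], [2,4,6], [2,6,8], [3,4,9], [3,5,8], [3,5,9], [3,7,8], [4,5,6], [5,6,9], [6,7,8], [6,7,9]

giving chain groups C_0 ≅ Z^9, C_1 ≅ Z^27, C_2 ≅ Z^18.

∂_1: C_1 → C_0 sends each edge [p,q] (with p < q) to q − p. For instance
  ∂[2,8] = [8] − [2].
This gives a 9×27 integer matrix of rank 8; reducing to Smith normal form yields diagonal entries (1,1,1,1,1,1,1,1).

The boundary map ∂_2: C_2 → C_1 sends each 2-simplex [p,q,r] to [q,r] − [p,r] + [p,q]. For instance
  ∂[1,4,5] = [4,5] − [1,5] + [1,4],
  ∂[1,2,8] = [2,8] − [1,8] + [1,2].
The resulting 27×18 matrix has rank 18, and its Smith normal form has invariant factors (1,1,1,1,1,1,1,1,1,1,1,1,1,1,1,1,1,2).

Computing H_k = (kernel of ∂_k) / (image of ∂_{k+1}):

  H_0: rank C_0 − rank ∂_1 = 9 − 8 = 1, and the invariant factors of ∂_1 are all 1, so H_0 = Z.
  H_1: rank ker ∂_1 − rank ∂_2 = (27 − 8) − 18 = 1, and ∂_2 has invariant factor 2 > 1, so H_1 = Z ⊕ Z/2.
  H_2: rank ker ∂_2 − rank ∂_3 = (18 − 18) − 0 = 0, and there is no ∂_3, so H_2 = 0.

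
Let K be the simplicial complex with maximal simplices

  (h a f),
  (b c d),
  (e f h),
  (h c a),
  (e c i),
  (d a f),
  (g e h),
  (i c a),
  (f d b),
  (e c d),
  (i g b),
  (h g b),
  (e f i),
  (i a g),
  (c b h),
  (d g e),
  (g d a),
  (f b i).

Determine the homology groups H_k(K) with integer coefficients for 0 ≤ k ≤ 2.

We work with the vertex ordering a < b < c < d < e < f < g < h < i. The simplices of K, each written with vertices in increasing order, are:

  0-simplices (9): a, b, c, d, e, f, g, h, i
  1-simplices (27): ac, ad, af, ag, ah, ai, bc, bd, bf, bg, bh, bi, cd, ce, ch, ci, de, df, dg, ef, eg, eh, ei, fh, fi, gh, gi
  2-simplices (18): ach, aci, adf, adg, afh, agi, bcd, bch, bdf, bfi, bgh, bgi, cde, cei, deg, efh, efi, egh

giving chain groups C_0 ≅ Z^9, C_1 ≅ Z^27, C_2 ≅ Z^18.

∂_1: C_1 → C_0 sends each edge [p,q] (with p < q) to q − p. For instance
  ∂ce = e − c.
The 9×27 boundary matrix has rank 8 and Smith normal form diag(1,1,1,1,1,1,1,1).

The boundary map ∂_2: C_2 → C_1 maps a triangle to the signed sum of its edges. For instance
  ∂bgh = gh − bh + bg,
  ∂efi = fi − ei + ef.
As a 27×18 matrix over Z this has rank 17, with invariant factors (1,1,1,1,1,1,1,1,1,1,1,1,1,1,1,1,1).

Now H_k = ker ∂_k / im ∂_{k+1}, so:

  H_0: rank C_0 − rank ∂_1 = 9 − 8 = 1, and the invariant factors of ∂_1 are all 1, so H_0 = Z.
  H_1: rank ker ∂_1 − rank ∂_2 = (27 − 8) − 17 = 2, and the invariant factors of ∂_2 are all 1, so H_1 = Z^2.
  H_2: rank ker ∂_2 − rank ∂_3 = (18 − 17) − 0 = 1, and there is no ∂_3, so H_2 = Z.

H_0 = Z,  H_1 = Z^2,  H_2 = Z.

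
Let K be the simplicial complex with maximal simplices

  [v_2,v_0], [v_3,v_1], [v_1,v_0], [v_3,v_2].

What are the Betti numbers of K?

We work with the vertex ordering v_0 < v_1 < v_2 < v_3. The simplices of K, each written with vertices in increasing order, are:

  0-simplices (4): [v_0], [v_1], [v_2], [v_3]
  1-simplices (4): [v_0,v_1], [v_0,v_2], [v_1,v_3], [v_2,v_3]

so the chain groups are C_0 ≅ Z^4, C_1 ≅ Z^4.

∂_1: C_1 → C_0 is given by ∂[p,q] = [q] − [p].
As a 4×4 matrix over Z this has rank 3, with invariant factors (1,1,1).

Computing H_k = (kernel of ∂_k) / (image of ∂_{k+1}):

  H_0: rank C_0 − rank ∂_1 = 4 − 3 = 1, and the invariant factors of ∂_1 are all 1, so H_0 = Z.
  H_1: rank ker ∂_1 − rank ∂_2 = (4 − 3) − 0 = 1, and there is no ∂_2, so H_1 = Z.

(K is a triangulation of the circle S^1.)

Hence the Betti numbers are b_0 = 1, b_1 = 1.

b_0 = 1, b_1 = 1.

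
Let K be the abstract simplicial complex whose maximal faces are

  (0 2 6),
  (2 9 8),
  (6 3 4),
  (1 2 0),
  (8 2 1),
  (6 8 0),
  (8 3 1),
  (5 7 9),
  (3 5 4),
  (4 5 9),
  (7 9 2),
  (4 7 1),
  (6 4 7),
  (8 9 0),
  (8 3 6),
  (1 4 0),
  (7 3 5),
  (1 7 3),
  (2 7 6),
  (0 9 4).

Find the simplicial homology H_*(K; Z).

H_0 = Z,  H_1 = Z ⊕ Z_2,  H_2 = 0.

Take the total order 0 < 1 < 2 < 3 < 4 < 5 < 6 < 7 < 8 < 9 on the vertex set. Then K (dimension 2) consists of the simplices:

  0-simplices (10): [0], [1], [2], [3], [4], [5], [6], [7], [8], [9]
  1-simplices (30): (30 of them)
  2-simplices (20): (20 of them)

giving chain groups C_0 ≅ Z^10, C_1 ≅ Z^30, C_2 ≅ Z^20.

Boundary ∂_1: C_1 → C_0 is given by ∂[p,q] = [q] − [p].
The resulting 10×30 matrix has rank 9, and its Smith normal form has invariant factors (1,1,1,1,1,1,1,1,1).

The boundary map ∂_2: C_2 → C_1 acts by ∂[p,q,r] = [q,r] − [p,r] + [p,q]. For instance
  ∂[0,2,6] = [2,6] − [0,6] + [0,2],
  ∂[1,2,8] = [2,8] − [1,8] + [1,2].
As a 30×20 matrix over Z this has rank 20, with invariant factors (1,1,1,1,1,1,1,1,1,1,1,1,1,1,1,1,1,1,1,2).

Computing H_k = (kernel of ∂_k) / (image of ∂_{k+1}):

  H_0: rank C_0 − rank ∂_1 = 10 − 9 = 1, and the invariant factors of ∂_1 are all 1, so H_0 = Z.
  H_1: rank ker ∂_1 − rank ∂_2 = (30 − 9) − 20 = 1, and ∂_2 has invariant factor 2 > 1, so H_1 = Z ⊕ Z_2.
  H_2: rank ker ∂_2 − rank ∂_3 = (20 − 20) − 0 = 0, and there is no ∂_3, so H_2 = 0.

(K is a triangulation of the Klein bottle.)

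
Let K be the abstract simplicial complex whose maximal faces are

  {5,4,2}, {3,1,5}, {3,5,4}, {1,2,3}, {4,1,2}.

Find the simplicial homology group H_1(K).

H_1 = Z.

Fix the vertex order 1 < 2 < 3 < 4 < 5 and write every simplex with vertices in increasing order. Then dim K = 2 and the simplices of K are:

  0-simplices (5): [1], [2], [3], [4], [5]
  1-simplices (10): [1,2], [1,3], [1,4], [1,5], [2,3], [2,4], [2,5], [3,4], [3,5], [4,5]
  2-simplices (5): [1,2,3], [1,2,4], [1,3,5], [2,4,5], [3,4,5]

giving chain groups C_0 ≅ Z^5, C_1 ≅ Z^10, C_2 ≅ Z^5.

∂_1: C_1 → C_0 sends each edge [p,q] (with p < q) to q − p. For instance
  ∂[3,5] = [5] − [3].
The resulting 5×10 matrix has rank 4, and its Smith normal form has invariant factors (1,1,1,1).

The boundary map ∂_2: C_2 → C_1 acts by ∂[p,q,r] = [q,r] − [p,r] + [p,q]. For instance
  ∂[1,2,3] = [2,3] − [1,3] + [1,2],
  ∂[3,4,5] = [4,5] − [3,5] + [3,4].
The 10×5 boundary matrix has rank 5 and Smith normal form diag(1,1,1,1,1).

From H_k ≅ ker(∂_k) / im(∂_{k+1}) we obtain:

  H_1: rank ker ∂_1 − rank ∂_2 = (10 − 4) − 5 = 1, and the invariant factors of ∂_2 are all 1, so H_1 ≅ Z.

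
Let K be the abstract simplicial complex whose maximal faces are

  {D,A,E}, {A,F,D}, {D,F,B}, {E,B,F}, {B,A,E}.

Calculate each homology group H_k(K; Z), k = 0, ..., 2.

H_0 ≅ Z,  H_1 ≅ Z,  H_2 = 0.

We work with the vertex ordering A < B < D < E < F. The simplices of K, each written with vertices in increasing order, are:

  0-simplices (5): A, B, D, E, F
  1-simplices (10): AB, AD, AE, AF, BD, BE, BF, DE, DF, EF
  2-simplices (5): ABE, ADE, ADF, BDF, BEF

so the chain groups are C_0 ≅ Z^5, C_1 ≅ Z^10, C_2 ≅ Z^5.

The boundary map ∂_1: C_1 → C_0 is given by ∂[p,q] = [q] − [p].
This gives a 5×10 integer matrix of rank 4; reducing to Smith normal form yields diagonal entries (1,1,1,1).

∂_2: C_2 → C_1 maps a triangle to the signed sum of its edges. For instance
  ∂BDF = DF − BF + BD,
  ∂ADF = DF − AF + AD.
The 10×5 boundary matrix has rank 5 and Smith normal form diag(1,1,1,1,1).

Now H_k = ker ∂_k / im ∂_{k+1}, so:

  H_0: rank C_0 − rank ∂_1 = 5 − 4 = 1, and the invariant factors of ∂_1 are all 1, so H_0 ≅ Z.
  H_1: rank ker ∂_1 − rank ∂_2 = (10 − 4) − 5 = 1, and the invariant factors of ∂_2 are all 1, so H_1 ≅ Z.
  H_2: rank ker ∂_2 − rank ∂_3 = (5 − 5) − 0 = 0, and there is no ∂_3, so H_2 ≅ 0.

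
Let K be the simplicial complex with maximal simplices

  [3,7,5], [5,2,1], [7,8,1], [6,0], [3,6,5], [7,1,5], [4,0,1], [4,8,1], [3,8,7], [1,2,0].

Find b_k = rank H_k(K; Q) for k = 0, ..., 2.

Fix the vertex order 0 < 1 < 2 < 3 < 4 < 5 < 6 < 7 < 8 and write every simplex with vertices in increasing order. Then dim K = 2 and the simplices of K are:

  0-simplices (9): [0], [1], [2], [3], [4], [5], [6], [7], [8]
  1-simplices (18): [0,1], [0,2], [0,4], [0,6], [1,2], [1,4], [1,5], [1,7], [1,8], [2,5], [3,5], [3,6], [3,7], [3,8], [4,8], [5,6], [5,7], [7,8]
  2-simplices (9): [0,1,2], [0,1,4], [1,2,5], [1,4,8], [1,5,7], [1,7,8], [3,5,6], [3,5,7], [3,7,8]

so the chain groups are C_0 ≅ Z^9, C_1 ≅ Z^18, C_2 ≅ Z^9.

The boundary map ∂_1: C_1 → C_0 is given by ∂[p,q] = [q] − [p]. For instance
  ∂[3,6] = [6] − [3].
The 9×18 boundary matrix has rank 8 and Smith normal form diag(1,1,1,1,1,1,1,1).

Boundary ∂_2: C_2 → C_1 sends each 2-simplex [p,q,r] to [q,r] − [p,r] + [p,q]. For instance
  ∂[3,7,8] = [7,8] − [3,8] + [3,7],
  ∂[0,1,2] = [1,2] − [0,2] + [0,1].
This gives a 18×9 integer matrix of rank 9; reducing to Smith normal form yields diagonal entries (1,1,1,1,1,1,1,1,1).

Now H_k = ker ∂_k / im ∂_{k+1}, so:

  H_0: rank C_0 − rank ∂_1 = 9 − 8 = 1, and the invariant factors of ∂_1 are all 1, so H_0 = Z.
  H_1: rank ker ∂_1 − rank ∂_2 = (18 − 8) − 9 = 1, and the invariant factors of ∂_2 are all 1, so H_1 = Z.
  H_2: rank ker ∂_2 − rank ∂_3 = (9 − 9) − 0 = 0, and there is no ∂_3, so H_2 = 0.

Hence the Betti numbers are b_0 = 1, b_1 = 1, b_2 = 0.

b_0 = 1, b_1 = 1, b_2 = 0.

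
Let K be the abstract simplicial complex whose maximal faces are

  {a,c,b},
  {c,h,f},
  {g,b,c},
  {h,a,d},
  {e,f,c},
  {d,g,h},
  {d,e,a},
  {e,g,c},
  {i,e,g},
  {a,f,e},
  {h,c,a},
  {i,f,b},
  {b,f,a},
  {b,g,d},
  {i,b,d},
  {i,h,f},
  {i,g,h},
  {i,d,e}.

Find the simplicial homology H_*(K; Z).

H_0 = Z,  H_1 = Z × Z/2,  H_2 = 0.

Order the vertices as a < b < c < d < e < f < g < h < i. Listing each simplex with vertices in this order, K has dimension 2 with simplices:

  0-simplices (9): a, b, c, d, e, f, g, h, i
  1-simplices (27): ab, ac, ad, ae, af, ah, bc, bd, bf, bg, bi, ce, cf, cg, ch, de, dg, dh, di, ef, eg, ei, fh, fi, gh, gi, hi
  2-simplices (18): abc, abf, ach, ade, adh, aef, bcg, bdg, bdi, bfi, cef, ceg, cfh, dei, dgh, egi, fhi, ghi

so the chain groups are C_0 ≅ Z^9, C_1 ≅ Z^27, C_2 ≅ Z^18.

Boundary ∂_1: C_1 → C_0 maps an edge to its endpoints' difference, ∂[p,q] = q − p. For instance
  ∂gh = h − g.
The 9×27 boundary matrix has rank 8 and Smith normal form diag(1,1,1,1,1,1,1,1).

The boundary map ∂_2: C_2 → C_1 sends each 2-simplex [p,q,r] to [q,r] − [p,r] + [p,q]. For instance
  ∂ade = de − ae + ad,
  ∂dei = ei − di + de.
This gives a 27×18 integer matrix of rank 18; reducing to Smith normal form yields diagonal entries (1,1,1,1,1,1,1,1,1,1,1,1,1,1,1,1,1,2).

From H_k ≅ ker(∂_k) / im(∂_{k+1}) we obtain:

  H_0: rank C_0 − rank ∂_1 = 9 − 8 = 1, and the invariant factors of ∂_1 are all 1, so H_0 ≅ Z.
  H_1: rank ker ∂_1 − rank ∂_2 = (27 − 8) − 18 = 1, and ∂_2 has invariant factor 2 > 1, so H_1 ≅ Z × Z/2.
  H_2: rank ker ∂_2 − rank ∂_3 = (18 − 18) − 0 = 0, and there is no ∂_3, so H_2 ≅ 0.

As a check, the Euler characteristic is 9 − 27 + 18 = 0, which agrees with 1 − 1 + 0 = 0.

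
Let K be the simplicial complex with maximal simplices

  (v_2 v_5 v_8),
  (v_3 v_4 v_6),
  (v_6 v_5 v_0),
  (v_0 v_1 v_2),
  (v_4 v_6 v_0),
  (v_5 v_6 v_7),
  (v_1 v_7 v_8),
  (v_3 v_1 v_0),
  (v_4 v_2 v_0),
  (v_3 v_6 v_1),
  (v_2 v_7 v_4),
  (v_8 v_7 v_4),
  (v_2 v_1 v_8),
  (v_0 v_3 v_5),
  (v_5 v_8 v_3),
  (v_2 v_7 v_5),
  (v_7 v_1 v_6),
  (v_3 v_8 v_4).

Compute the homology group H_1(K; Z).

Take the total order v_0 < v_1 < v_2 < v_3 < v_4 < v_5 < v_6 < v_7 < v_8 on the vertex set. Then K (dimension 2) consists of the simplices:

  0-simplices (9): [v_0], [v_1], [v_2], [v_3], [v_4], [v_5], [v_6], [v_7], [v_8]
  1-simplices (27): (27 of them)
  2-simplices (18): (18 of them)

Hence C_0 ≅ Z^9, C_1 ≅ Z^27, C_2 ≅ Z^18.

Boundary ∂_1: C_1 → C_0 maps an edge to its endpoints' difference, ∂[p,q] = q − p. For instance
  ∂[v_0,v_5] = [v_5] − [v_0].
The resulting 9×27 matrix has rank 8, and its Smith normal form has invariant factors (1,1,1,1,1,1,1,1).

The boundary map ∂_2: C_2 → C_1 acts by ∂[p,q,r] = [q,r] − [p,r] + [p,q]. For instance
  ∂[v_2,v_4,v_7] = [v_4,v_7] − [v_2,v_7] + [v_2,v_4],
  ∂[v_2,v_5,v_8] = [v_5,v_8] − [v_2,v_8] + [v_2,v_5].
The 27×18 boundary matrix has rank 18 and Smith normal form diag(1,1,1,1,1,1,1,1,1,1,1,1,1,1,1,1,1,2).

Computing H_k = (kernel of ∂_k) / (image of ∂_{k+1}):

  H_1: rank ker ∂_1 − rank ∂_2 = (27 − 8) − 18 = 1, and ∂_2 has invariant factor 2 > 1, so H_1 = Z ⊕ Z/2Z.

H_1 = Z ⊕ Z/2Z.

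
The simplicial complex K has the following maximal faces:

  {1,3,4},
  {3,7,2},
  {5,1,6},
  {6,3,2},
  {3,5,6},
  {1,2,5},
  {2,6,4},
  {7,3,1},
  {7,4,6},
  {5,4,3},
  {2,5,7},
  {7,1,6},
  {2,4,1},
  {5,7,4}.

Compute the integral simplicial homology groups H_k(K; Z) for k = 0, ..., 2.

H_0 ≅ Z,  H_1 ≅ Z^2,  H_2 ≅ Z.

Fix the vertex order 1 < 2 < 3 < 4 < 5 < 6 < 7 and write every simplex with vertices in increasing order. Then dim K = 2 and the simplices of K are:

  0-simplices (7): [1], [2], [3], [4], [5], [6], [7]
  1-simplices (21): [1,2], [1,3], [1,4], [1,5], [1,6], [1,7], [2,3], [2,4], [2,5], [2,6], [2,7], [3,4], [3,5], [3,6], [3,7], [4,5], [4,6], [4,7], [5,6], [5,7], [6,7]
  2-simplices (14): [1,2,4], [1,2,5], [1,3,4], [1,3,7], [1,5,6], [1,6,7], [2,3,6], [2,3,7], [2,4,6], [2,5,7], [3,4,5], [3,5,6], [4,5,7], [4,6,7]

Hence C_0 ≅ Z^7, C_1 ≅ Z^21, C_2 ≅ Z^14.

The boundary map ∂_1: C_1 → C_0 sends each edge [p,q] (with p < q) to q − p.
As a 7×21 matrix over Z this has rank 6, with invariant factors (1,1,1,1,1,1).

∂_2: C_2 → C_1 sends each 2-simplex [p,q,r] to [q,r] − [p,r] + [p,q]. For instance
  ∂[1,3,4] = [3,4] − [1,4] + [1,3],
  ∂[3,4,5] = [4,5] − [3,5] + [3,4].
As a 21×14 matrix over Z this has rank 13, with invariant factors (1,1,1,1,1,1,1,1,1,1,1,1,1).

Reading off H_k = ker ∂_k / im ∂_{k+1}:

  H_0: rank C_0 − rank ∂_1 = 7 − 6 = 1, and the invariant factors of ∂_1 are all 1, so H_0 = Z.
  H_1: rank ker ∂_1 − rank ∂_2 = (21 − 6) − 13 = 2, and the invariant factors of ∂_2 are all 1, so H_1 = Z^2.
  H_2: rank ker ∂_2 − rank ∂_3 = (14 − 13) − 0 = 1, and there is no ∂_3, so H_2 = Z.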